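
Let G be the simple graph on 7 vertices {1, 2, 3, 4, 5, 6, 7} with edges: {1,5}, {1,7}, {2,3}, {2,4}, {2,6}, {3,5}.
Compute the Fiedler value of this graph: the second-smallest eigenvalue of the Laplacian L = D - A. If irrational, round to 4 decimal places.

0.2254

Reading degrees in the order [1, 2, 3, 4, 5, 6, 7] gives [2, 3, 2, 1, 2, 1, 1]; set D = diag(2, 3, 2, 1, 2, 1, 1) and form L = D - A. The smallest Laplacian eigenvalue is always 0. The next one, lambda_2 = 0.2254, measures how hard the graph is to disconnect: larger values mean better connectivity. The eigenvalues sum to 12, which equals trace(L) = 2|E|.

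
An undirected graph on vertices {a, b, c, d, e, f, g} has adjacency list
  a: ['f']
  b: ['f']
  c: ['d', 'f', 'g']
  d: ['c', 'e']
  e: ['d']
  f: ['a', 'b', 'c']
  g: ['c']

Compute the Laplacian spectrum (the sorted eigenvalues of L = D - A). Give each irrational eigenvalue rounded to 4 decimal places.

[0, 0.3217, 0.6802, 1, 2.1397, 3.2297, 4.6287]

Each diagonal entry of L is the vertex degree and each off-diagonal entry is -1 where an edge is present, 0 otherwise; in the order [a, b, c, d, e, f, g] the diagonal is [1, 1, 3, 2, 1, 3, 1]. L is symmetric positive semidefinite, so every eigenvalue is real and nonnegative. The single zero eigenvalue shows the graph is connected.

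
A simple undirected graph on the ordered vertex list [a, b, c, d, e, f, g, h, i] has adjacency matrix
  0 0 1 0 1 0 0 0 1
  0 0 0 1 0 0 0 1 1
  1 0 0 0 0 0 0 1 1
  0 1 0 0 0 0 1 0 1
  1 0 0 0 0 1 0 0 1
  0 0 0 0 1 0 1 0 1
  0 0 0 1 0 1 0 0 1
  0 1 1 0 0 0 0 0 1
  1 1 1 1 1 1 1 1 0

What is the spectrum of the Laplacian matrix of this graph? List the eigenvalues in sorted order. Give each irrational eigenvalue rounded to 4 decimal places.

Each diagonal entry of L is the vertex degree and each off-diagonal entry is -1 where an edge is present, 0 otherwise; in the order [a, b, c, d, e, f, g, h, i] the diagonal is [3, 3, 3, 3, 3, 3, 3, 3, 8]. The multiplicity of 0 as a Laplacian eigenvalue equals the number of connected components. The single zero eigenvalue shows the graph is connected. By the matrix-tree theorem the graph has (1/9) * product of the nonzero eigenvalues = 2205 spanning trees. There is one zero in the spectrum, matching the 1 component.

[0, 1.5858, 1.5858, 3, 3, 4.4142, 4.4142, 5, 9]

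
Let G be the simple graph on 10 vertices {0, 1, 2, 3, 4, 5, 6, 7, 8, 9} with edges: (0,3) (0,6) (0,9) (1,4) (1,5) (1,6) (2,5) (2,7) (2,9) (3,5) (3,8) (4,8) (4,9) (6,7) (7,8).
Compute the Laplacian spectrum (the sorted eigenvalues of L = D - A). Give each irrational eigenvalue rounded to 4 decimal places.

Each diagonal entry of L is the vertex degree and each off-diagonal entry is -1 where an edge is present, 0 otherwise; in the order [0, 1, 2, 3, 4, 5, 6, 7, 8, 9] the diagonal is [3, 3, 3, 3, 3, 3, 3, 3, 3, 3]. L is symmetric positive semidefinite, so every eigenvalue is real and nonnegative. There is one zero in the spectrum, matching the 1 component. By the matrix-tree theorem the graph has (1/10) * product of the nonzero eigenvalues = 2000 spanning trees.

[0, 2, 2, 2, 2, 2, 5, 5, 5, 5]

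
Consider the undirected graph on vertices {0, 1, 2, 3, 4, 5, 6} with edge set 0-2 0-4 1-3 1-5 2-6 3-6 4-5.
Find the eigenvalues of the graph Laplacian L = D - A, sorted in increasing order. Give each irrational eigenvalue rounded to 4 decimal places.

Each diagonal entry of L is the vertex degree and each off-diagonal entry is -1 where an edge is present, 0 otherwise; in the order [0, 1, 2, 3, 4, 5, 6] the diagonal is [2, 2, 2, 2, 2, 2, 2]. Since every row of L sums to 0, the all-ones vector is in the kernel and 0 is an eigenvalue. The single zero eigenvalue shows the graph is connected. The eigenvalues sum to 14, which equals trace(L) = 2|E|.

[0, 0.7530, 0.7530, 2.4450, 2.4450, 3.8019, 3.8019]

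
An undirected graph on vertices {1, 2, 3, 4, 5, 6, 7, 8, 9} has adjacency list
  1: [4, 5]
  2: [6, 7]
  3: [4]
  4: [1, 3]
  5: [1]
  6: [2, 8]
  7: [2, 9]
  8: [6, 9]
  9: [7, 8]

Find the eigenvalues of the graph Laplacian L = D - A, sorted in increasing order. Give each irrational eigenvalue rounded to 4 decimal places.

[0, 0, 0.5858, 1.3820, 1.3820, 2, 3.4142, 3.6180, 3.6180]

Each diagonal entry of L is the vertex degree and each off-diagonal entry is -1 where an edge is present, 0 otherwise; in the order [1, 2, 3, 4, 5, 6, 7, 8, 9] the diagonal is [2, 2, 1, 2, 1, 2, 2, 2, 2]. The multiplicity of 0 as a Laplacian eigenvalue equals the number of connected components. The 2 zero eigenvalues correspond to the 2 connected components. The eigenvalues sum to 16, which equals trace(L) = 2|E|. The largest eigenvalue, 3.6180, is at most the vertex count 9.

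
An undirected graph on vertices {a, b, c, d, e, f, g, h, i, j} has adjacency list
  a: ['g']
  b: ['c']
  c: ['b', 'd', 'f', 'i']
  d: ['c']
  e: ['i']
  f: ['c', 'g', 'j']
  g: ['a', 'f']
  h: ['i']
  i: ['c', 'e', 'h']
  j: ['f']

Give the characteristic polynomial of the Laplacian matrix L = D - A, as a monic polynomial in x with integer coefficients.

Each diagonal entry of L is the vertex degree and each off-diagonal entry is -1 where an edge is present, 0 otherwise; in the order [a, b, c, d, e, f, g, h, i, j] the diagonal is [1, 1, 4, 1, 1, 3, 2, 1, 3, 1]. Computing det(xI - L) by cofactor expansion (or equivalently via sum-over-permutations) gives x^10 - 18x^9 + 131x^8 - 502x^7 + 1108x^6 - 1454x^5 + 1133x^4 - 504x^3 + 115x^2 - 10x. The coefficient of x^9 equals -trace(L) = -18, matching the sum of degrees. There is one zero in the spectrum, matching the 1 component. The largest eigenvalue, 5.4627, is at most the vertex count 10.

x^10 - 18x^9 + 131x^8 - 502x^7 + 1108x^6 - 1454x^5 + 1133x^4 - 504x^3 + 115x^2 - 10x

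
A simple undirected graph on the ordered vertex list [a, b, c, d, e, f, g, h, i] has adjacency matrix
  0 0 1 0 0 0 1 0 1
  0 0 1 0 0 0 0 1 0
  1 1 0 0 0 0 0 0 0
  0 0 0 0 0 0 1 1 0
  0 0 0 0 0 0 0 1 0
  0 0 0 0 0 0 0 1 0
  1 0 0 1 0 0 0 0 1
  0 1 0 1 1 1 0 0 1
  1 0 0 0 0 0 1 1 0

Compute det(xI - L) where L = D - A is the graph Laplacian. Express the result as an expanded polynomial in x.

Reading degrees in the order [a, b, c, d, e, f, g, h, i] gives [3, 2, 2, 2, 1, 1, 3, 5, 3]; set D = diag(3, 2, 2, 2, 1, 1, 3, 5, 3) and form L = D - A. Computing det(xI - L) by cofactor expansion (or equivalently via sum-over-permutations) gives x^9 - 22x^8 + 198x^7 - 948x^6 + 2629x^5 - 4310x^4 + 4076x^3 - 2038x^2 + 414x. The coefficient of x^8 equals -trace(L) = -22, matching the sum of degrees. The eigenvalues sum to 22, which equals trace(L) = 2|E|.

x^9 - 22x^8 + 198x^7 - 948x^6 + 2629x^5 - 4310x^4 + 4076x^3 - 2038x^2 + 414x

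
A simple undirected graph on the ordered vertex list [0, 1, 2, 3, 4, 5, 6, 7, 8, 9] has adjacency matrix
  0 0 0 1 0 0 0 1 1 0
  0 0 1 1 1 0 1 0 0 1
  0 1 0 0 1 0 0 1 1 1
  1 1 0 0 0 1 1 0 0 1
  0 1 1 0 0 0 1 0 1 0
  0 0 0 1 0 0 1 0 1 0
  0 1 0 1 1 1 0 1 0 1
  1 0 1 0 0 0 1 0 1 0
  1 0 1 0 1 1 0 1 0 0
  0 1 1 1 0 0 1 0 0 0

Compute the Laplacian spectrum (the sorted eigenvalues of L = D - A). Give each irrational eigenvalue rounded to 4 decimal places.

[0, 2.1986, 2.6036, 3.1798, 4.1825, 5, 5.8640, 6.5469, 6.7120, 7.7125]

Each diagonal entry of L is the vertex degree and each off-diagonal entry is -1 where an edge is present, 0 otherwise; in the order [0, 1, 2, 3, 4, 5, 6, 7, 8, 9] the diagonal is [3, 5, 5, 5, 4, 3, 6, 4, 5, 4]. L is symmetric positive semidefinite, so every eigenvalue is real and nonnegative. The single zero eigenvalue shows the graph is connected. The largest eigenvalue, 7.7125, is at most the vertex count 10. The eigenvalues sum to 44, which equals trace(L) = 2|E|.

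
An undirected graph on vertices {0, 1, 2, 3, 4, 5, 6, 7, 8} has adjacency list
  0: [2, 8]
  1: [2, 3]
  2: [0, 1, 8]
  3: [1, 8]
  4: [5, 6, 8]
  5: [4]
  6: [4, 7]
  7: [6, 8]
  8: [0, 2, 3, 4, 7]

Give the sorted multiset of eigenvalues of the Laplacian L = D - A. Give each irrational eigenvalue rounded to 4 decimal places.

[0, 0.4691, 0.9593, 1.4450, 2.4987, 2.6395, 3.5774, 4.0722, 6.3388]

Reading degrees in the order [0, 1, 2, 3, 4, 5, 6, 7, 8] gives [2, 2, 3, 2, 3, 1, 2, 2, 5]; set D = diag(2, 2, 3, 2, 3, 1, 2, 2, 5) and form L = D - A. L is symmetric positive semidefinite, so every eigenvalue is real and nonnegative. The largest eigenvalue, 6.3388, is at most the vertex count 9. There is one zero in the spectrum, matching the 1 component.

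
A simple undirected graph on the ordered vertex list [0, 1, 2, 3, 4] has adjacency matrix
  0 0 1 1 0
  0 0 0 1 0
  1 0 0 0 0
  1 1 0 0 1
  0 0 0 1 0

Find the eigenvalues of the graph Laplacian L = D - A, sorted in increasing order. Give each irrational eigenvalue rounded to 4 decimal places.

With the vertex order [0, 1, 2, 3, 4], the degrees are [2, 1, 1, 3, 1], giving D = diag(2, 1, 1, 3, 1) and L = D - A. L is symmetric positive semidefinite, so every eigenvalue is real and nonnegative.

[0, 0.5188, 1, 2.3111, 4.1701]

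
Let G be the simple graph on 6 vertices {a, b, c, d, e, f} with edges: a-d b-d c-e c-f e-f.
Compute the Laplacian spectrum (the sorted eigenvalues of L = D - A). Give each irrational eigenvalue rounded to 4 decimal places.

[0, 0, 1, 3, 3, 3]

Reading degrees in the order [a, b, c, d, e, f] gives [1, 1, 2, 2, 2, 2]; set D = diag(1, 1, 2, 2, 2, 2) and form L = D - A. Since every row of L sums to 0, the all-ones vector is in the kernel and 0 is an eigenvalue. The 2 zero eigenvalues correspond to the 2 connected components. The largest eigenvalue, 3, is at most the vertex count 6.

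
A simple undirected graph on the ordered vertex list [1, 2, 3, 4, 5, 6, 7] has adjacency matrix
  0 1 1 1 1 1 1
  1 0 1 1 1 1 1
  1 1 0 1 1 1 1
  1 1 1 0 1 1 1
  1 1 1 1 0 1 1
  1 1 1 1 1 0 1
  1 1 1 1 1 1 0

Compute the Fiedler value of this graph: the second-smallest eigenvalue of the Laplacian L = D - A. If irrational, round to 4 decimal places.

7

Reading degrees in the order [1, 2, 3, 4, 5, 6, 7] gives [6, 6, 6, 6, 6, 6, 6]; set D = diag(6, 6, 6, 6, 6, 6, 6) and form L = D - A. The smallest Laplacian eigenvalue is always 0. The next one, lambda_2 = 7, measures how hard the graph is to disconnect: larger values mean better connectivity. By the matrix-tree theorem the graph has (1/7) * product of the nonzero eigenvalues = 16807 spanning trees. The largest eigenvalue, 7, is at most the vertex count 7.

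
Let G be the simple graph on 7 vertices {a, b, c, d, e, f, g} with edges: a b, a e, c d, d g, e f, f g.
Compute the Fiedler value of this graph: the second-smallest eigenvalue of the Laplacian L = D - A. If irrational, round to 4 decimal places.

Reading degrees in the order [a, b, c, d, e, f, g] gives [2, 1, 1, 2, 2, 2, 2]; set D = diag(2, 1, 1, 2, 2, 2, 2) and form L = D - A. The smallest Laplacian eigenvalue is always 0. The next one, lambda_2 = 0.1981, measures how hard the graph is to disconnect: larger values mean better connectivity. By the matrix-tree theorem the graph has (1/7) * product of the nonzero eigenvalues = 1 spanning tree.

0.1981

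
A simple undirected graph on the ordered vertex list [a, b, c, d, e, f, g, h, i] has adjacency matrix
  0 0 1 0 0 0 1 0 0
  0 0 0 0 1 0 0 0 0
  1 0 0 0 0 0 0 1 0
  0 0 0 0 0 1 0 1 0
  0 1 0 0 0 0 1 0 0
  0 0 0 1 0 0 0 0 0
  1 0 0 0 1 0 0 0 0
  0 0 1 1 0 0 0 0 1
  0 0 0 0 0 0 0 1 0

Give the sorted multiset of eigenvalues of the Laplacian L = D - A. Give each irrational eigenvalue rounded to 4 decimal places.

Each diagonal entry of L is the vertex degree and each off-diagonal entry is -1 where an edge is present, 0 otherwise; in the order [a, b, c, d, e, f, g, h, i] the diagonal is [2, 1, 2, 2, 2, 1, 2, 3, 1]. L is symmetric positive semidefinite, so every eigenvalue is real and nonnegative.

[0, 0.1404, 0.5362, 0.7754, 1.5803, 2.2449, 2.7784, 3.5988, 4.3455]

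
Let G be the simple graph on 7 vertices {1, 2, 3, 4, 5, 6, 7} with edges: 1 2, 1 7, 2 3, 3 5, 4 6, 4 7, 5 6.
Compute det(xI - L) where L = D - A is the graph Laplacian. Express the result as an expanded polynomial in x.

Reading degrees in the order [1, 2, 3, 4, 5, 6, 7] gives [2, 2, 2, 2, 2, 2, 2]; set D = diag(2, 2, 2, 2, 2, 2, 2) and form L = D - A. Computing det(xI - L) by cofactor expansion (or equivalently via sum-over-permutations) gives x^7 - 14x^6 + 77x^5 - 210x^4 + 294x^3 - 196x^2 + 49x. Since p(0) = det(-L) = 0, x divides p(x). By the matrix-tree theorem the graph has (1/7) * product of the nonzero eigenvalues = 7 spanning trees. There is one zero in the spectrum, matching the 1 component.

x^7 - 14x^6 + 77x^5 - 210x^4 + 294x^3 - 196x^2 + 49x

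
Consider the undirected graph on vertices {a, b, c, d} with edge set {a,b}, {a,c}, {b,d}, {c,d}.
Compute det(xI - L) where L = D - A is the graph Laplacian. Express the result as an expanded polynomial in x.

x^4 - 8x^3 + 20x^2 - 16x

Reading degrees in the order [a, b, c, d] gives [2, 2, 2, 2]; set D = diag(2, 2, 2, 2) and form L = D - A. The eigenvalues of L are [0, 2, 2, 4]; the characteristic polynomial is the product of (x - lambda_i), which multiplies out to x^4 - 8x^3 + 20x^2 - 16x. The coefficient of x^3 equals -trace(L) = -8, matching the sum of degrees. The eigenvalues sum to 8, which equals trace(L) = 2|E|. By the matrix-tree theorem the graph has (1/4) * product of the nonzero eigenvalues = 4 spanning trees.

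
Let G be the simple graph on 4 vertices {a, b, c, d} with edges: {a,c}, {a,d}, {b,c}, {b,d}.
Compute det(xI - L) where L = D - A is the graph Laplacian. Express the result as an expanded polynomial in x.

x^4 - 8x^3 + 20x^2 - 16x

With the vertex order [a, b, c, d], the degrees are [2, 2, 2, 2], giving D = diag(2, 2, 2, 2) and L = D - A. Computing det(xI - L) by cofactor expansion (or equivalently via sum-over-permutations) gives x^4 - 8x^3 + 20x^2 - 16x. Since p(0) = det(-L) = 0, x divides p(x). The eigenvalues sum to 8, which equals trace(L) = 2|E|.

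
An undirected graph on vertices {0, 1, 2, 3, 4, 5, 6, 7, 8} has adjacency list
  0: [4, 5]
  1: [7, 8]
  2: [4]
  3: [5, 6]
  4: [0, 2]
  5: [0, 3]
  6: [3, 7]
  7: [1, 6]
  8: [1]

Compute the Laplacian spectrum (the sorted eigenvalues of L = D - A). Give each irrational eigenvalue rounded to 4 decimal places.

Each diagonal entry of L is the vertex degree and each off-diagonal entry is -1 where an edge is present, 0 otherwise; in the order [0, 1, 2, 3, 4, 5, 6, 7, 8] the diagonal is [2, 2, 1, 2, 2, 2, 2, 2, 1]. Since every row of L sums to 0, the all-ones vector is in the kernel and 0 is an eigenvalue.

[0, 0.1206, 0.4679, 1, 1.6527, 2.3473, 3, 3.5321, 3.8794]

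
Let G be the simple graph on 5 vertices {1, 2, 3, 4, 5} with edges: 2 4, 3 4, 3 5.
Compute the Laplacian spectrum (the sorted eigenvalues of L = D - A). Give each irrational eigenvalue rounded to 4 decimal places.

Reading degrees in the order [1, 2, 3, 4, 5] gives [0, 1, 2, 2, 1]; set D = diag(0, 1, 2, 2, 1) and form L = D - A. Since every row of L sums to 0, the all-ones vector is in the kernel and 0 is an eigenvalue. The 2 zero eigenvalues correspond to the 2 connected components. There are 2 zeros in the spectrum, matching the 2 components.

[0, 0, 0.5858, 2, 3.4142]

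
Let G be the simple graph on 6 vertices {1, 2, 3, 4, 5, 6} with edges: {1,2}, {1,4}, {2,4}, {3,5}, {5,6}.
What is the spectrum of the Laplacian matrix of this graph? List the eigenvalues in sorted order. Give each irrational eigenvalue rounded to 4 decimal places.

Reading degrees in the order [1, 2, 3, 4, 5, 6] gives [2, 2, 1, 2, 2, 1]; set D = diag(2, 2, 1, 2, 2, 1) and form L = D - A. Since every row of L sums to 0, the all-ones vector is in the kernel and 0 is an eigenvalue. The 2 zero eigenvalues correspond to the 2 connected components. The largest eigenvalue, 3, is at most the vertex count 6. There are 2 zeros in the spectrum, matching the 2 components.

[0, 0, 1, 3, 3, 3]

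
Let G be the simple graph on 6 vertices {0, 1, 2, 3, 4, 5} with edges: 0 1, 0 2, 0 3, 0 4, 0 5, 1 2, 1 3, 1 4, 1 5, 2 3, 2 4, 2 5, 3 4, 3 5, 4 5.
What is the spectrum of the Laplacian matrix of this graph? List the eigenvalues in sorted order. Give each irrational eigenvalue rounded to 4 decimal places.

Each diagonal entry of L is the vertex degree and each off-diagonal entry is -1 where an edge is present, 0 otherwise; in the order [0, 1, 2, 3, 4, 5] the diagonal is [5, 5, 5, 5, 5, 5]. Diagonalising L (or applying a numerical eigensolver to the 6x6 matrix) gives the spectrum above.

[0, 6, 6, 6, 6, 6]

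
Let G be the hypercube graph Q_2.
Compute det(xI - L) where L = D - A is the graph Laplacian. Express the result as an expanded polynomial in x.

The graph has 4 vertices and degree multiset [2, 2, 2, 2]; D is the diagonal matrix of degrees and L = D - A. Computing det(xI - L) by cofactor expansion (or equivalently via sum-over-permutations) gives x^4 - 8x^3 + 20x^2 - 16x. The constant term is 0 because L is singular (the all-ones vector lies in its kernel). By the matrix-tree theorem the graph has (1/4) * product of the nonzero eigenvalues = 4 spanning trees. The eigenvalues sum to 8, which equals trace(L) = 2|E|.

x^4 - 8x^3 + 20x^2 - 16x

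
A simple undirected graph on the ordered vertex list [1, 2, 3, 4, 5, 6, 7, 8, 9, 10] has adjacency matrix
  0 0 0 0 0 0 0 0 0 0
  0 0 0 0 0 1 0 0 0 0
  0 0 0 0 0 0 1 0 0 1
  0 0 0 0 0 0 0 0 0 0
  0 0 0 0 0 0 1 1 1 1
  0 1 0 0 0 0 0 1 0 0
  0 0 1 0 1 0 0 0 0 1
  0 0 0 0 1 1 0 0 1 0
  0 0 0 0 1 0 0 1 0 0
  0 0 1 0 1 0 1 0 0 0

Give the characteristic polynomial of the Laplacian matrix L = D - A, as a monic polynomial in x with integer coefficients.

With the vertex order [1, 2, 3, 4, 5, 6, 7, 8, 9, 10], the degrees are [0, 1, 2, 0, 4, 2, 3, 3, 2, 3], giving D = diag(0, 1, 2, 0, 4, 2, 3, 3, 2, 3) and L = D - A. L has integer entries, so p(x) = det(xI - L) has integer coefficients. Expanding the determinant yields x^10 - 20x^9 + 162x^8 - 680x^7 + 1565x^6 - 1908x^5 + 1072x^4 - 192x^3. Since p(0) = det(-L) = 0, x divides p(x). There are 3 zeros in the spectrum, matching the 3 components. The eigenvalues sum to 20, which equals trace(L) = 2|E|.

x^10 - 20x^9 + 162x^8 - 680x^7 + 1565x^6 - 1908x^5 + 1072x^4 - 192x^3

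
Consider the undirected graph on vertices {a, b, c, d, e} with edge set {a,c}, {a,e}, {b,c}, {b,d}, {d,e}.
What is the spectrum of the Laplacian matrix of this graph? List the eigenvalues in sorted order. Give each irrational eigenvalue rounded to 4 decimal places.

With the vertex order [a, b, c, d, e], the degrees are [2, 2, 2, 2, 2], giving D = diag(2, 2, 2, 2, 2) and L = D - A. The multiplicity of 0 as a Laplacian eigenvalue equals the number of connected components. The largest eigenvalue, 3.6180, is at most the vertex count 5.

[0, 1.3820, 1.3820, 3.6180, 3.6180]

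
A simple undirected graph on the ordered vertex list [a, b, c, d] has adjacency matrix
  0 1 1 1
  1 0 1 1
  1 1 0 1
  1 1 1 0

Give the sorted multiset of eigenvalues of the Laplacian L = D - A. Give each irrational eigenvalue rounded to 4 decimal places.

[0, 4, 4, 4]

Reading degrees in the order [a, b, c, d] gives [3, 3, 3, 3]; set D = diag(3, 3, 3, 3) and form L = D - A. Since every row of L sums to 0, the all-ones vector is in the kernel and 0 is an eigenvalue. The largest eigenvalue, 4, is at most the vertex count 4.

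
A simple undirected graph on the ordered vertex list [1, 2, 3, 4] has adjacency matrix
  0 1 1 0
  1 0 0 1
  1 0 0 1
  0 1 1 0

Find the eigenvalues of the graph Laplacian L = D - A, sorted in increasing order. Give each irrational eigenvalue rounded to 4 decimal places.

[0, 2, 2, 4]

Each diagonal entry of L is the vertex degree and each off-diagonal entry is -1 where an edge is present, 0 otherwise; in the order [1, 2, 3, 4] the diagonal is [2, 2, 2, 2]. Since every row of L sums to 0, the all-ones vector is in the kernel and 0 is an eigenvalue. The single zero eigenvalue shows the graph is connected. The largest eigenvalue, 4, is at most the vertex count 4.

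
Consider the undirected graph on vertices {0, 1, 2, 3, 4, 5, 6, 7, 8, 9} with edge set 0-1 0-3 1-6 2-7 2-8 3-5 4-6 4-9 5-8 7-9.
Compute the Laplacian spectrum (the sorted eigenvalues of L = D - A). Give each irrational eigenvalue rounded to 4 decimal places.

[0, 0.3820, 0.3820, 1.3820, 1.3820, 2.6180, 2.6180, 3.6180, 3.6180, 4]

Reading degrees in the order [0, 1, 2, 3, 4, 5, 6, 7, 8, 9] gives [2, 2, 2, 2, 2, 2, 2, 2, 2, 2]; set D = diag(2, 2, 2, 2, 2, 2, 2, 2, 2, 2) and form L = D - A. L is symmetric positive semidefinite, so every eigenvalue is real and nonnegative. The single zero eigenvalue shows the graph is connected. By the matrix-tree theorem the graph has (1/10) * product of the nonzero eigenvalues = 10 spanning trees.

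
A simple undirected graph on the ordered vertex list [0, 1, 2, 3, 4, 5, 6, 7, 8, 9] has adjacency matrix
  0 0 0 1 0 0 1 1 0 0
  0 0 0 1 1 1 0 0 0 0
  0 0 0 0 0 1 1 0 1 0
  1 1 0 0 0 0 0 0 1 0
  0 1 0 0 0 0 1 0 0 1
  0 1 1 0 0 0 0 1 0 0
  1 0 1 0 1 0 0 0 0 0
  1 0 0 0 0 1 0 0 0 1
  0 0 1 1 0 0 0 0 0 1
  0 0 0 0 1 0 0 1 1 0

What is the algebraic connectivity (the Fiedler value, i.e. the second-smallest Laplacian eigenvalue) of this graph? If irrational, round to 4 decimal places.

2

Each diagonal entry of L is the vertex degree and each off-diagonal entry is -1 where an edge is present, 0 otherwise; in the order [0, 1, 2, 3, 4, 5, 6, 7, 8, 9] the diagonal is [3, 3, 3, 3, 3, 3, 3, 3, 3, 3]. The smallest Laplacian eigenvalue is always 0. The next one, lambda_2 = 2, measures how hard the graph is to disconnect: larger values mean better connectivity. There is one zero in the spectrum, matching the 1 component. The eigenvalues sum to 30, which equals trace(L) = 2|E|.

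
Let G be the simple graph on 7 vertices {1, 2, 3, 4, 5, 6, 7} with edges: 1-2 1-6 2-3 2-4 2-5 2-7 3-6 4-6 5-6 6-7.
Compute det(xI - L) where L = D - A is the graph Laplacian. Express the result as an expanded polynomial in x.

With the vertex order [1, 2, 3, 4, 5, 6, 7], the degrees are [2, 5, 2, 2, 2, 5, 2], giving D = diag(2, 5, 2, 2, 2, 5, 2) and L = D - A. Computing det(xI - L) by cofactor expansion (or equivalently via sum-over-permutations) gives x^7 - 20x^6 + 155x^5 - 600x^4 + 1240x^3 - 1312x^2 + 560x. The constant term is 0 because L is singular (the all-ones vector lies in its kernel). The eigenvalues sum to 20, which equals trace(L) = 2|E|. By the matrix-tree theorem the graph has (1/7) * product of the nonzero eigenvalues = 80 spanning trees.

x^7 - 20x^6 + 155x^5 - 600x^4 + 1240x^3 - 1312x^2 + 560x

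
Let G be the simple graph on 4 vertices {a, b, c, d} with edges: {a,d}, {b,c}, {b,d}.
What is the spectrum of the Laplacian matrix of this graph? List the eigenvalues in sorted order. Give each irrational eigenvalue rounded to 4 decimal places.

[0, 0.5858, 2, 3.4142]

Each diagonal entry of L is the vertex degree and each off-diagonal entry is -1 where an edge is present, 0 otherwise; in the order [a, b, c, d] the diagonal is [1, 2, 1, 2]. Diagonalising L (or applying a numerical eigensolver to the 4x4 matrix) gives the spectrum above. By the matrix-tree theorem the graph has (1/4) * product of the nonzero eigenvalues = 1 spanning tree. There is one zero in the spectrum, matching the 1 component.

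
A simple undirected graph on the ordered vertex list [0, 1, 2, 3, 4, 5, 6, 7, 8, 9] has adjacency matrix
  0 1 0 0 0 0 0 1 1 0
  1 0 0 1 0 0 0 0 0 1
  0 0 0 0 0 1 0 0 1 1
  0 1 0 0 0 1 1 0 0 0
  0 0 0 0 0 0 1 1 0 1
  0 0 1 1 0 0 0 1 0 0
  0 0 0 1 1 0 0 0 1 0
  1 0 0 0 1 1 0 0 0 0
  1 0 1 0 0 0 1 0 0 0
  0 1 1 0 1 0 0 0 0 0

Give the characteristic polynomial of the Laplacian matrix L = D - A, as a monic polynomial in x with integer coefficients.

Each diagonal entry of L is the vertex degree and each off-diagonal entry is -1 where an edge is present, 0 otherwise; in the order [0, 1, 2, 3, 4, 5, 6, 7, 8, 9] the diagonal is [3, 3, 3, 3, 3, 3, 3, 3, 3, 3]. Computing det(xI - L) by cofactor expansion (or equivalently via sum-over-permutations) gives x^10 - 30x^9 + 390x^8 - 2880x^7 + 13305x^6 - 39882x^5 + 77640x^4 - 94800x^3 + 66000x^2 - 20000x. The constant term is 0 because L is singular (the all-ones vector lies in its kernel). There is one zero in the spectrum, matching the 1 component.

x^10 - 30x^9 + 390x^8 - 2880x^7 + 13305x^6 - 39882x^5 + 77640x^4 - 94800x^3 + 66000x^2 - 20000x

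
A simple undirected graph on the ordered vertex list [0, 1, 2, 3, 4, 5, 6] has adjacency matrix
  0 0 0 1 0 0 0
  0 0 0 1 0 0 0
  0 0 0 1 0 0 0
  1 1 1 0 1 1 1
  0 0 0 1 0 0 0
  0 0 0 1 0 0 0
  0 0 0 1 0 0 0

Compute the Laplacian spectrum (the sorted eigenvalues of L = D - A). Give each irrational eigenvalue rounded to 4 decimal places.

Each diagonal entry of L is the vertex degree and each off-diagonal entry is -1 where an edge is present, 0 otherwise; in the order [0, 1, 2, 3, 4, 5, 6] the diagonal is [1, 1, 1, 6, 1, 1, 1]. Since every row of L sums to 0, the all-ones vector is in the kernel and 0 is an eigenvalue. By the matrix-tree theorem the graph has (1/7) * product of the nonzero eigenvalues = 1 spanning tree. The eigenvalues sum to 12, which equals trace(L) = 2|E|.

[0, 1, 1, 1, 1, 1, 7]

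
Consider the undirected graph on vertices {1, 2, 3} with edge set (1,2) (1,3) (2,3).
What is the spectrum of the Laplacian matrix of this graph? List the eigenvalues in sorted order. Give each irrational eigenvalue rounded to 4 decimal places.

With the vertex order [1, 2, 3], the degrees are [2, 2, 2], giving D = diag(2, 2, 2) and L = D - A. L is symmetric positive semidefinite, so every eigenvalue is real and nonnegative. By the matrix-tree theorem the graph has (1/3) * product of the nonzero eigenvalues = 3 spanning trees. The eigenvalues sum to 6, which equals trace(L) = 2|E|.

[0, 3, 3]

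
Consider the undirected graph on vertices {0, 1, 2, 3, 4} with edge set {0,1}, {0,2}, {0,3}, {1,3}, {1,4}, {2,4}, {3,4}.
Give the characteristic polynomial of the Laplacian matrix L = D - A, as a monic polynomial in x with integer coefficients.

Each diagonal entry of L is the vertex degree and each off-diagonal entry is -1 where an edge is present, 0 otherwise; in the order [0, 1, 2, 3, 4] the diagonal is [3, 3, 2, 3, 3]. L has integer entries, so p(x) = det(xI - L) has integer coefficients. Expanding the determinant yields x^5 - 14x^4 + 71x^3 - 154x^2 + 120x. Since p(0) = det(-L) = 0, x divides p(x). By the matrix-tree theorem the graph has (1/5) * product of the nonzero eigenvalues = 24 spanning trees. The largest eigenvalue, 5, is at most the vertex count 5.

x^5 - 14x^4 + 71x^3 - 154x^2 + 120x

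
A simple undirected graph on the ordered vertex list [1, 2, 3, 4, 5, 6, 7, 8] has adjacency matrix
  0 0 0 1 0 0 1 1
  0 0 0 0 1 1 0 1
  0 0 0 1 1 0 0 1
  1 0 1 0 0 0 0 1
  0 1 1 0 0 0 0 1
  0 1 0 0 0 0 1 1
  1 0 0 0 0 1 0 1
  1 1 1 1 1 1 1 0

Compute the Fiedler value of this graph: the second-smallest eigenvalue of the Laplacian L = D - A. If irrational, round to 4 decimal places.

Each diagonal entry of L is the vertex degree and each off-diagonal entry is -1 where an edge is present, 0 otherwise; in the order [1, 2, 3, 4, 5, 6, 7, 8] the diagonal is [3, 3, 3, 3, 3, 3, 3, 7]. Computing the eigenvalues of L and sorting gives [0, 1.7530, 1.7530, 3.4450, 3.4450, 4.8019, 4.8019, 8]. The Fiedler value lambda_2 = 1.7530 is strictly positive, so the graph is connected. By the matrix-tree theorem the graph has (1/8) * product of the nonzero eigenvalues = 841 spanning trees.

1.7530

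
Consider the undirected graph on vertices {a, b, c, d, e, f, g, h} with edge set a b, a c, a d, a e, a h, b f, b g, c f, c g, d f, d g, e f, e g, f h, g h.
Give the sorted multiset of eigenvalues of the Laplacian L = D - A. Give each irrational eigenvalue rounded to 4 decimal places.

With the vertex order [a, b, c, d, e, f, g, h], the degrees are [5, 3, 3, 3, 3, 5, 5, 3], giving D = diag(5, 3, 3, 3, 3, 5, 5, 3) and L = D - A. L is symmetric positive semidefinite, so every eigenvalue is real and nonnegative. The single zero eigenvalue shows the graph is connected. The largest eigenvalue, 8, is at most the vertex count 8.

[0, 3, 3, 3, 3, 5, 5, 8]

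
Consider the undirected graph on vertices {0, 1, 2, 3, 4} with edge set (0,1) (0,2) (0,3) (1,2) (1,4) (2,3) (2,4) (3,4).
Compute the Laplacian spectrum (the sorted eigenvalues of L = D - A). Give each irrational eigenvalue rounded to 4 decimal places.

[0, 3, 3, 5, 5]

With the vertex order [0, 1, 2, 3, 4], the degrees are [3, 3, 4, 3, 3], giving D = diag(3, 3, 4, 3, 3) and L = D - A. Since every row of L sums to 0, the all-ones vector is in the kernel and 0 is an eigenvalue. The single zero eigenvalue shows the graph is connected. The eigenvalues sum to 16, which equals trace(L) = 2|E|.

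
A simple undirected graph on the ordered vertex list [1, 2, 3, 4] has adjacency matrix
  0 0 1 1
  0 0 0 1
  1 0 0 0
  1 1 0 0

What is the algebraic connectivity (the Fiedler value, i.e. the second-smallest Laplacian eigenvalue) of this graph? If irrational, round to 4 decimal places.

0.5858

Each diagonal entry of L is the vertex degree and each off-diagonal entry is -1 where an edge is present, 0 otherwise; in the order [1, 2, 3, 4] the diagonal is [2, 1, 1, 2]. The sorted Laplacian eigenvalues are [0, 0.5858, 2, 3.4142]; the algebraic connectivity is the second entry, 0.5858. The largest eigenvalue, 3.4142, is at most the vertex count 4. The eigenvalues sum to 6, which equals trace(L) = 2|E|.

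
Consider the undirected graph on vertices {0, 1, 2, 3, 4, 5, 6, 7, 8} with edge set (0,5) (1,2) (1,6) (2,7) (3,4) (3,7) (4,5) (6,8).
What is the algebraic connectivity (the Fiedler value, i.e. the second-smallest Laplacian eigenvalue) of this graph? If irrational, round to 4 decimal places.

0.1206

Each diagonal entry of L is the vertex degree and each off-diagonal entry is -1 where an edge is present, 0 otherwise; in the order [0, 1, 2, 3, 4, 5, 6, 7, 8] the diagonal is [1, 2, 2, 2, 2, 2, 2, 2, 1]. The smallest Laplacian eigenvalue is always 0. The next one, lambda_2 = 0.1206, measures how hard the graph is to disconnect: larger values mean better connectivity. The eigenvalues sum to 16, which equals trace(L) = 2|E|. The largest eigenvalue, 3.8794, is at most the vertex count 9.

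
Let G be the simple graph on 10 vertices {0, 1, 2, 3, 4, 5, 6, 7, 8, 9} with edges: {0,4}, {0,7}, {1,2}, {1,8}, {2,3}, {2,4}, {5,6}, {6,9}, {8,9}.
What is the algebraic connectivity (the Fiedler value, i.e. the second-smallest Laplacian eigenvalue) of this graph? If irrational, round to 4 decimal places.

0.1172

Each diagonal entry of L is the vertex degree and each off-diagonal entry is -1 where an edge is present, 0 otherwise; in the order [0, 1, 2, 3, 4, 5, 6, 7, 8, 9] the diagonal is [2, 2, 3, 1, 2, 1, 2, 1, 2, 2]. Computing the eigenvalues of L and sorting gives [0, 0.1172, 0.3820, 0.7586, 1.3820, 1.6674, 2.6180, 3.0846, 3.6180, 4.3721]. The Fiedler value lambda_2 = 0.1172 is strictly positive, so the graph is connected. The eigenvalues sum to 18, which equals trace(L) = 2|E|.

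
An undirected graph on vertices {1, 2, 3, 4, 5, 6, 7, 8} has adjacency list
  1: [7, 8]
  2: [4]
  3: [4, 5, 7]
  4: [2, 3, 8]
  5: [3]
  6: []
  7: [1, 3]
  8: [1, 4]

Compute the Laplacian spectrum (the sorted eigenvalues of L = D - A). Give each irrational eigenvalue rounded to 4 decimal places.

With the vertex order [1, 2, 3, 4, 5, 6, 7, 8], the degrees are [2, 1, 3, 3, 1, 0, 2, 2], giving D = diag(2, 1, 3, 3, 1, 0, 2, 2) and L = D - A. The multiplicity of 0 as a Laplacian eigenvalue equals the number of connected components. The 2 zero eigenvalues correspond to the 2 connected components.

[0, 0, 0.6228, 0.7530, 1.7261, 2.4450, 3.8019, 4.6511]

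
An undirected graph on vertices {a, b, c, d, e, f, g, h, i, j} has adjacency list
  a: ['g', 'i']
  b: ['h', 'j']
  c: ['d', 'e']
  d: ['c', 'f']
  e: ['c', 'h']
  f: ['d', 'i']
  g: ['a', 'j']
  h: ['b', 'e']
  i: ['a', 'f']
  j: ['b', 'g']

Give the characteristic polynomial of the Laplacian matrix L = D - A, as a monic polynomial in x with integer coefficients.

Reading degrees in the order [a, b, c, d, e, f, g, h, i, j] gives [2, 2, 2, 2, 2, 2, 2, 2, 2, 2]; set D = diag(2, 2, 2, 2, 2, 2, 2, 2, 2, 2) and form L = D - A. Computing det(xI - L) by cofactor expansion (or equivalently via sum-over-permutations) gives x^10 - 20x^9 + 170x^8 - 800x^7 + 2275x^6 - 4004x^5 + 4290x^4 - 2640x^3 + 825x^2 - 100x. The coefficient of x^9 equals -trace(L) = -20, matching the sum of degrees. By the matrix-tree theorem the graph has (1/10) * product of the nonzero eigenvalues = 10 spanning trees.

x^10 - 20x^9 + 170x^8 - 800x^7 + 2275x^6 - 4004x^5 + 4290x^4 - 2640x^3 + 825x^2 - 100x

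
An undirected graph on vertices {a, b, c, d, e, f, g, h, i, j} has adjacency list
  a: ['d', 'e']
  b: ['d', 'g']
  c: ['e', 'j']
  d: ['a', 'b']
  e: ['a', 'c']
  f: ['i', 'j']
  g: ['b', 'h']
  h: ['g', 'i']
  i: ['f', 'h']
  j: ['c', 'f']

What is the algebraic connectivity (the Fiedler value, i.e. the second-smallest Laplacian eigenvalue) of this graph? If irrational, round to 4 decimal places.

0.3820

With the vertex order [a, b, c, d, e, f, g, h, i, j], the degrees are [2, 2, 2, 2, 2, 2, 2, 2, 2, 2], giving D = diag(2, 2, 2, 2, 2, 2, 2, 2, 2, 2) and L = D - A. The sorted Laplacian eigenvalues are [0, 0.3820, 0.3820, 1.3820, 1.3820, 2.6180, 2.6180, 3.6180, 3.6180, 4]; the algebraic connectivity is the second entry, 0.3820. The largest eigenvalue, 4, is at most the vertex count 10.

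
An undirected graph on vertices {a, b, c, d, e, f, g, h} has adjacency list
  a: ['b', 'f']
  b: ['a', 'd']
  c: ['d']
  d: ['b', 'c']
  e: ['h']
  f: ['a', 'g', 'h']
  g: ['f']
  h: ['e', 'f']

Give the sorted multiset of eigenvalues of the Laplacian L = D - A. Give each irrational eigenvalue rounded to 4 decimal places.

Reading degrees in the order [a, b, c, d, e, f, g, h] gives [2, 2, 1, 2, 1, 3, 1, 2]; set D = diag(2, 2, 1, 2, 1, 3, 1, 2) and form L = D - A. L is symmetric positive semidefinite, so every eigenvalue is real and nonnegative. The single zero eigenvalue shows the graph is connected.

[0, 0.1864, 0.5858, 1, 2, 2.4707, 3.4142, 4.3429]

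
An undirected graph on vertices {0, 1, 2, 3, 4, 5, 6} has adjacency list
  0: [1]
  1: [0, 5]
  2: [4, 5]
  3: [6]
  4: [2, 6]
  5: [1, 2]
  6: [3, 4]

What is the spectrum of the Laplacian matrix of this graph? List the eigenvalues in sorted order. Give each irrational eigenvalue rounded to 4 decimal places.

Reading degrees in the order [0, 1, 2, 3, 4, 5, 6] gives [1, 2, 2, 1, 2, 2, 2]; set D = diag(1, 2, 2, 1, 2, 2, 2) and form L = D - A. Diagonalising L (or applying a numerical eigensolver to the 7x7 matrix) gives the spectrum above. The eigenvalues sum to 12, which equals trace(L) = 2|E|.

[0, 0.1981, 0.7530, 1.5550, 2.4450, 3.2470, 3.8019]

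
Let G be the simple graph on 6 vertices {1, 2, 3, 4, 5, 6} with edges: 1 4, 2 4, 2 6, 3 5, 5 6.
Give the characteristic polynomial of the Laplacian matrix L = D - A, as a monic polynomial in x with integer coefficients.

x^6 - 10x^5 + 36x^4 - 56x^3 + 35x^2 - 6x

Reading degrees in the order [1, 2, 3, 4, 5, 6] gives [1, 2, 1, 2, 2, 2]; set D = diag(1, 2, 1, 2, 2, 2) and form L = D - A. Computing det(xI - L) by cofactor expansion (or equivalently via sum-over-permutations) gives x^6 - 10x^5 + 36x^4 - 56x^3 + 35x^2 - 6x. The coefficient of x^5 equals -trace(L) = -10, matching the sum of degrees. The largest eigenvalue, 3.7321, is at most the vertex count 6. There is one zero in the spectrum, matching the 1 component.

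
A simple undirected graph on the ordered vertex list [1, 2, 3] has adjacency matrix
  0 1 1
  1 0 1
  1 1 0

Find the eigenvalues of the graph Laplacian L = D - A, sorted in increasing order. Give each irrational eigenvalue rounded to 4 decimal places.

Each diagonal entry of L is the vertex degree and each off-diagonal entry is -1 where an edge is present, 0 otherwise; in the order [1, 2, 3] the diagonal is [2, 2, 2]. Diagonalising L (or applying a numerical eigensolver to the 3x3 matrix) gives the spectrum above. The single zero eigenvalue shows the graph is connected.

[0, 3, 3]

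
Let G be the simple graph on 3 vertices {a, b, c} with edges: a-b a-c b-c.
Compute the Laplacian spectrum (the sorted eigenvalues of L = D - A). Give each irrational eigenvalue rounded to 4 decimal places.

[0, 3, 3]

Each diagonal entry of L is the vertex degree and each off-diagonal entry is -1 where an edge is present, 0 otherwise; in the order [a, b, c] the diagonal is [2, 2, 2]. The multiplicity of 0 as a Laplacian eigenvalue equals the number of connected components. The single zero eigenvalue shows the graph is connected. There is one zero in the spectrum, matching the 1 component. The largest eigenvalue, 3, is at most the vertex count 3.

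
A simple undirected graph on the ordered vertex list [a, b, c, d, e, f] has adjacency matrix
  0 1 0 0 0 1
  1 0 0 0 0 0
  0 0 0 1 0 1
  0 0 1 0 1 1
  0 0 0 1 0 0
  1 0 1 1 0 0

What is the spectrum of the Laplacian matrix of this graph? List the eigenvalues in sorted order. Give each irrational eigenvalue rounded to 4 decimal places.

[0, 0.4131, 1.1369, 2.3595, 3.6977, 4.3928]

Reading degrees in the order [a, b, c, d, e, f] gives [2, 1, 2, 3, 1, 3]; set D = diag(2, 1, 2, 3, 1, 3) and form L = D - A. L is symmetric positive semidefinite, so every eigenvalue is real and nonnegative. The single zero eigenvalue shows the graph is connected. By the matrix-tree theorem the graph has (1/6) * product of the nonzero eigenvalues = 3 spanning trees. The eigenvalues sum to 12, which equals trace(L) = 2|E|.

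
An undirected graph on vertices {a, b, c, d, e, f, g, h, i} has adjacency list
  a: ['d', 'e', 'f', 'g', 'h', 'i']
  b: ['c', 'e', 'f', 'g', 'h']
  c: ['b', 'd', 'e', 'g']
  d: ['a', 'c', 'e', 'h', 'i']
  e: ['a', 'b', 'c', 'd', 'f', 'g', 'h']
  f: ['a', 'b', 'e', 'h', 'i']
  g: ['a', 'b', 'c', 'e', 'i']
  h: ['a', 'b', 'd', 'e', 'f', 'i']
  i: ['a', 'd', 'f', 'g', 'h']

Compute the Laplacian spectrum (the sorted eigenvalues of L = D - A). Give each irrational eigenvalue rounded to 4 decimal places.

Reading degrees in the order [a, b, c, d, e, f, g, h, i] gives [6, 5, 4, 5, 7, 5, 5, 6, 5]; set D = diag(6, 5, 4, 5, 7, 5, 5, 6, 5) and form L = D - A. Diagonalising L (or applying a numerical eigensolver to the 9x9 matrix) gives the spectrum above. The eigenvalues sum to 48, which equals trace(L) = 2|E|.

[0, 3.2755, 4.2679, 4.8747, 6, 6.2209, 7.2322, 7.7321, 8.3966]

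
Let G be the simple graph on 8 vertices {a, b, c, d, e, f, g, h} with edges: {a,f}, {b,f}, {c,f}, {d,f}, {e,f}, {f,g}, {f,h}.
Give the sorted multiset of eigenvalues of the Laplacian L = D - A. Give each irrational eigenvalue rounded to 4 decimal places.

Reading degrees in the order [a, b, c, d, e, f, g, h] gives [1, 1, 1, 1, 1, 7, 1, 1]; set D = diag(1, 1, 1, 1, 1, 7, 1, 1) and form L = D - A. The multiplicity of 0 as a Laplacian eigenvalue equals the number of connected components. The single zero eigenvalue shows the graph is connected. There is one zero in the spectrum, matching the 1 component. The eigenvalues sum to 14, which equals trace(L) = 2|E|.

[0, 1, 1, 1, 1, 1, 1, 8]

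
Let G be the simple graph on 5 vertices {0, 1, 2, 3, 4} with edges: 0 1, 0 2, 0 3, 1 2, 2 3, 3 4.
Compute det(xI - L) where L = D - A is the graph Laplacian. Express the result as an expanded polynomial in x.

With the vertex order [0, 1, 2, 3, 4], the degrees are [3, 2, 3, 3, 1], giving D = diag(3, 2, 3, 3, 1) and L = D - A. L has integer entries, so p(x) = det(xI - L) has integer coefficients. Expanding the determinant yields x^5 - 12x^4 + 50x^3 - 82x^2 + 40x. The coefficient of x^4 equals -trace(L) = -12, matching the sum of degrees. The eigenvalues sum to 12, which equals trace(L) = 2|E|. There is one zero in the spectrum, matching the 1 component.

x^5 - 12x^4 + 50x^3 - 82x^2 + 40x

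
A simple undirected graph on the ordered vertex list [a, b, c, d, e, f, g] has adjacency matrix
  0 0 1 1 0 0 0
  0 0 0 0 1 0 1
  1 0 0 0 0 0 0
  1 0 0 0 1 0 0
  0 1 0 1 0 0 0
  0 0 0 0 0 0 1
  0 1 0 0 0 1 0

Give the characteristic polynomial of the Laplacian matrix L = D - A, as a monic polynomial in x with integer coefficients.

x^7 - 12x^6 + 55x^5 - 120x^4 + 126x^3 - 56x^2 + 7x

With the vertex order [a, b, c, d, e, f, g], the degrees are [2, 2, 1, 2, 2, 1, 2], giving D = diag(2, 2, 1, 2, 2, 1, 2) and L = D - A. L has integer entries, so p(x) = det(xI - L) has integer coefficients. Expanding the determinant yields x^7 - 12x^6 + 55x^5 - 120x^4 + 126x^3 - 56x^2 + 7x. The coefficient of x^6 equals -trace(L) = -12, matching the sum of degrees. The largest eigenvalue, 3.8019, is at most the vertex count 7.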